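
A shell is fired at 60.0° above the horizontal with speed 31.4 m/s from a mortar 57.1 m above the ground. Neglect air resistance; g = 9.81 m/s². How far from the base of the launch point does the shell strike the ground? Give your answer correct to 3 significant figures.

113 m

Components: v_x = 31.4 cos 60.0° = 15.70 m/s, v_y = 31.4 sin 60.0° = 27.19 m/s.
Vertical: 0 = 57.1 + 27.19 t − ½(9.81) t² ⇒ 4.905 t² − 27.19 t − 57.1 = 0.
t = [27.19 + √(739.3 + 1120)] / 9.810 = 7.167 s.
Horizontal: R = v_x · t = 15.70 × 7.167 = 113 m.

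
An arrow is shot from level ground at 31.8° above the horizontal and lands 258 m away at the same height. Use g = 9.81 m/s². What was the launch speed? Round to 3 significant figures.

On level ground, R = v₀² sin(2θ) / g, so v₀ = √(R g / sin 2θ).
sin(2 × 31.8°) = 0.8957.
v₀ = √(258 × 9.81 / 0.8957) = √2826 = 53.2 m/s.

53.2 m/s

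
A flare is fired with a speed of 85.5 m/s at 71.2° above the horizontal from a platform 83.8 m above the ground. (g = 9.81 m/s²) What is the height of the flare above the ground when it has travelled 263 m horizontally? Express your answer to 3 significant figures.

v_x = 85.5 cos 71.2° = 27.55 m/s, v_y0 = 85.5 sin 71.2° = 80.94 m/s.
Time to reach x = 263 m: t = x / v_x = 263 / 27.55 = 9.546 s.
y = 83.8 + v_y0 t − ½ g t² = 83.8 + 80.94×9.546 − 4.905×9.546² = 409 m.

409 m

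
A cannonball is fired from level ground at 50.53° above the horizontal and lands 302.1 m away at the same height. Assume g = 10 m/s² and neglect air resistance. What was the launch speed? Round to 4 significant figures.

On level ground, R = v₀² sin(2θ) / g, so v₀ = √(R g / sin 2θ).
sin(2 × 50.53°) = 0.9814.
v₀ = √(302.1 × 10 / 0.9814) = √3078.3 = 55.48 m/s.

55.48 m/s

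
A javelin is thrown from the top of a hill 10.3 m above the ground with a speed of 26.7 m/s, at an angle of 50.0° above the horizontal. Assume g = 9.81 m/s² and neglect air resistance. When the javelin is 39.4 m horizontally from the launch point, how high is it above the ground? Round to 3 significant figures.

v_x = 26.7 cos 50.0° = 17.16 m/s, v_y0 = 26.7 sin 50.0° = 20.45 m/s.
Time to reach x = 39.4 m: t = x / v_x = 39.4 / 17.16 = 2.296 s.
y = 10.3 + v_y0 t − ½ g t² = 10.3 + 20.45×2.296 − 4.905×2.296² = 31.4 m.

31.4 m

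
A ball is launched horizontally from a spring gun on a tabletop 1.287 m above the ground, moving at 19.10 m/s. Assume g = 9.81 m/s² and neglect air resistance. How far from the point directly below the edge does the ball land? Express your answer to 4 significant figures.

9.784 m

Initial vertical velocity is zero, so the fall time comes from h = ½ g t²: t = √(2 × 1.287 / 9.81) = 0.51224 s.
Horizontal motion is uniform at 19.10 m/s, so x = 19.10 × 0.51224 = 9.784 m.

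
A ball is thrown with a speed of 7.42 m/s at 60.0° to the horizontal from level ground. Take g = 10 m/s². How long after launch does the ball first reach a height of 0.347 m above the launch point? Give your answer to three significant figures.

v_y0 = 7.42 sin 60.0° = 6.426 m/s.
Set y = v_y0 t − ½ g t² = 0.347: 5.000 t² − 6.426 t + 0.347 = 0.
t = [6.426 ± √(41.29 − 6.940)] / 10 = (6.426 ± 5.861) / 10, giving t = 0.0565 s or t = 1.23 s.
The ball is on the way up at the first time, so t = 0.0565 s.

0.0565 s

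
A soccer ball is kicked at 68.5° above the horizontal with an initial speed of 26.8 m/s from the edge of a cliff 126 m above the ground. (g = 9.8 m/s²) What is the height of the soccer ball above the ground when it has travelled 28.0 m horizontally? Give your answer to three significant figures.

157 m

v_x = 26.8 cos 68.5° = 9.822 m/s, v_y0 = 26.8 sin 68.5° = 24.94 m/s.
Time to reach x = 28.0 m: t = x / v_x = 28.0 / 9.822 = 2.851 s.
y = 126 + v_y0 t − ½ g t² = 126 + 24.94×2.851 − 4.900×2.851² = 157 m.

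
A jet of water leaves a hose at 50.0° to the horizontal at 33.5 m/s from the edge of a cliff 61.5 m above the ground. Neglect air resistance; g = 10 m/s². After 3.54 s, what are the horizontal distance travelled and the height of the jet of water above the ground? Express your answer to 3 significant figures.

v_x = 33.5 cos 50.0° = 21.53 m/s; v_y0 = 33.5 sin 50.0° = 25.66 m/s.
x = v_x t = 21.53 × 3.54 = 76.2 m.
y = 61.5 + v_y0 t − ½ g t² = 89.7 m.

x = 76.2 m, y = 89.7 m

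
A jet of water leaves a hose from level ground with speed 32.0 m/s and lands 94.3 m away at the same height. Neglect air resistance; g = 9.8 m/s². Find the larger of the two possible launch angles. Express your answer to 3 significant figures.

57.8°

Level-ground range: R = v₀² sin(2θ)/g ⇒ sin 2θ = R g / v₀² = 94.3×9.8/32.0² = 0.9025.
2θ = arcsin(0.9025) = 64.49° or 180° − 64.49° = 115.51°.
So θ = 32.2° or θ = 57.8°.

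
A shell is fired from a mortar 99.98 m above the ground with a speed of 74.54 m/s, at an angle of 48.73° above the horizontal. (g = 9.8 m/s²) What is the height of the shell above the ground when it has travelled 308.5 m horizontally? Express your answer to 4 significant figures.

258.6 m

v_x = 74.54 cos 48.73° = 49.167 m/s, v_y0 = 74.54 sin 48.73° = 56.025 m/s.
Time to reach x = 308.5 m: t = x / v_x = 308.5 / 49.167 = 6.2745 s.
y = 99.98 + v_y0 t − ½ g t² = 99.98 + 56.025×6.2745 − 4.900×6.2745² = 258.6 m.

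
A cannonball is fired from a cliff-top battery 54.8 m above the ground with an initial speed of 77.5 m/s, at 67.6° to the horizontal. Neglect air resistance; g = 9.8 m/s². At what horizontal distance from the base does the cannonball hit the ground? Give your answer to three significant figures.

Components: v_x = 77.5 cos 67.6° = 29.53 m/s, v_y = 77.5 sin 67.6° = 71.65 m/s.
Vertical: 0 = 54.8 + 71.65 t − ½(9.8) t² ⇒ 4.900 t² − 71.65 t − 54.8 = 0.
t = [71.65 + √(5134 + 1074)] / 9.800 = 15.35 s.
Horizontal: R = v_x · t = 29.53 × 15.35 = 453 m.

453 m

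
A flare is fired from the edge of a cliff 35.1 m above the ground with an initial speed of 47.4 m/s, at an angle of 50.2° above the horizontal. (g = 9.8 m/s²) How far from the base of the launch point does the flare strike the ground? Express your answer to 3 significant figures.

Components: v_x = 47.4 cos 50.2° = 30.34 m/s, v_y = 47.4 sin 50.2° = 36.42 m/s.
Vertical: 0 = 35.1 + 36.42 t − ½(9.8) t² ⇒ 4.900 t² − 36.42 t − 35.1 = 0.
t = [36.42 + √(1326 + 688.0)] / 9.800 = 8.296 s.
Horizontal: R = v_x · t = 30.34 × 8.296 = 252 m.

252 m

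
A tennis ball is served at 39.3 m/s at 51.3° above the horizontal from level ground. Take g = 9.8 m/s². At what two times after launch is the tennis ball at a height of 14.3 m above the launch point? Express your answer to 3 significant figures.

v_y0 = 39.3 sin 51.3° = 30.67 m/s.
Set y = v_y0 t − ½ g t² = 14.3: 4.900 t² − 30.67 t + 14.3 = 0.
t = [30.67 ± √(940.6 − 280.3)] / 9.8 = (30.67 ± 25.70) / 9.8, giving t = 0.507 s or t = 5.75 s.
So the tennis ball is at 14.3 m at t = 0.507 s (rising) and t = 5.75 s (falling).

0.507 s and 5.75 s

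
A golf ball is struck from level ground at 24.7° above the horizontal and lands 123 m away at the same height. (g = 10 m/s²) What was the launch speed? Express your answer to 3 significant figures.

40.2 m/s

On level ground, R = v₀² sin(2θ) / g, so v₀ = √(R g / sin 2θ).
sin(2 × 24.7°) = 0.7593.
v₀ = √(123 × 10 / 0.7593) = √1620 = 40.2 m/s.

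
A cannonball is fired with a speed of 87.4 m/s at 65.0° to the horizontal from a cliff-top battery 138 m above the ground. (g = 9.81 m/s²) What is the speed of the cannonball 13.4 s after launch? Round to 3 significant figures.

64.0 m/s

v_x = 87.4 cos 65.0° = 36.94 m/s (constant).
v_y(t) = 87.4 sin 65.0° − g t = 79.21 − 9.81 × 13.4 = -52.24 m/s.
Speed = √(v_x² + v_y²) = √(1365 + 2729) = 64.0 m/s.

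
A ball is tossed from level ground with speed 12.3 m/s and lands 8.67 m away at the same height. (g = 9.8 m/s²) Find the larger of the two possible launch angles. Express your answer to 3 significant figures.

Level-ground range: R = v₀² sin(2θ)/g ⇒ sin 2θ = R g / v₀² = 8.67×9.8/12.3² = 0.5616.
2θ = arcsin(0.5616) = 34.17° or 180° − 34.17° = 145.83°.
So θ = 17.1° or θ = 72.9°.

72.9°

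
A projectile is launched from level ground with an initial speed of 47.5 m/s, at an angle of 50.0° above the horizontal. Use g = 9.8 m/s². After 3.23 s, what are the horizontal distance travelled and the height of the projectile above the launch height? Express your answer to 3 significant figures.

x = 98.6 m, y = 66.4 m

v_x = 47.5 cos 50.0° = 30.53 m/s; v_y0 = 47.5 sin 50.0° = 36.39 m/s.
x = v_x t = 30.53 × 3.23 = 98.6 m.
y = v_y0 t − ½ g t² = 36.39×3.23 − 4.900×3.23² = 66.4 m.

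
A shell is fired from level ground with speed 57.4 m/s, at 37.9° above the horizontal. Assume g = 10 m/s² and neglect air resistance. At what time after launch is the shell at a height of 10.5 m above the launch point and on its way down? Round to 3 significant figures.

v_y0 = 57.4 sin 37.9° = 35.26 m/s.
Set y = v_y0 t − ½ g t² = 10.5: 5.000 t² − 35.26 t + 10.5 = 0.
t = [35.26 ± √(1243 − 210.0)] / 10 = (35.26 ± 32.14) / 10, giving t = 0.312 s or t = 6.74 s.
On the way down corresponds to the larger root: t = 6.74 s.

6.74 s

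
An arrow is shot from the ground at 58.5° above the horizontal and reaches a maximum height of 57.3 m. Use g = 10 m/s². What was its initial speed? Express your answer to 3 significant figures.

At maximum height v_y = 0, so (v₀ sin θ)² = 2 g H.
v₀ sin 58.5° = √(2 × 10 × 57.3) = 33.85 m/s.
v₀ = 33.85 / sin 58.5° = 33.85 / 0.8526 = 39.7 m/s.

39.7 m/s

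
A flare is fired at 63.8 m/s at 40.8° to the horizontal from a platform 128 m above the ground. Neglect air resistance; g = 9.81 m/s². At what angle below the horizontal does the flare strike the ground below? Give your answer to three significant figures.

53.5°

v_x = 63.8 cos 40.8° = 48.30 m/s.
At impact |v_y| = √(v_y0² + 2 g h) = √(41.69² + 2×9.81×128) = 65.19 m/s.
Angle below horizontal = arctan(|v_y| / v_x) = arctan(65.19 / 48.30) = 53.5°.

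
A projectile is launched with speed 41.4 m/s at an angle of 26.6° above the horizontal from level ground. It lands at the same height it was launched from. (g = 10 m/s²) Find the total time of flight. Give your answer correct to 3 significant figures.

Vertical component: v_y = 41.4 sin 26.6° = 18.54 m/s.
For a projectile landing at launch height, time of flight is t = 2 v_y / g = 2 × 18.54 / 10 = 3.71 s.

3.71 s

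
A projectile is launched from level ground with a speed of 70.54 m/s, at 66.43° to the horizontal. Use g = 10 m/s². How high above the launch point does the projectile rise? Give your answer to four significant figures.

209.0 m

Vertical component of launch velocity: v_y = 70.54 sin 66.43° = 64.655 m/s.
At the highest point the vertical velocity is zero, so v_y² = 2 g h_max.
h_max = (64.655)² / (2 × 10) = 4180.3 / 20.00 = 209.0 m.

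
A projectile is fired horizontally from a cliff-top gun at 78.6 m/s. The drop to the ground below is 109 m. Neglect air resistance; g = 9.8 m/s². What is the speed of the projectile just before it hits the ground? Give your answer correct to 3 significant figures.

Fall time: t = √(2 × 109 / 9.8) = 4.716 s.
At impact: v_x = 78.6 m/s (unchanged), v_y = g t = 9.8 × 4.716 = 46.22 m/s.
Speed = √(v_x² + v_y²) = √(6178 + 2136) = 91.2 m/s.

91.2 m/s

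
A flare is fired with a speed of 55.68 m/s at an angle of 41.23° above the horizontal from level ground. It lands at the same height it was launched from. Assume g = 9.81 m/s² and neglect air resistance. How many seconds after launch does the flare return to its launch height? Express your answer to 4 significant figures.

7.482 s

Vertical component: v_y = 55.68 sin 41.23° = 36.698 m/s.
For a projectile landing at launch height, time of flight is t = 2 v_y / g = 2 × 36.698 / 9.81 = 7.482 s.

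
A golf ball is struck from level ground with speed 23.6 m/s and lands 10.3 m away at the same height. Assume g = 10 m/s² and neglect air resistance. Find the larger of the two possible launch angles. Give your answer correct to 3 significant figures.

84.7°

Level-ground range: R = v₀² sin(2θ)/g ⇒ sin 2θ = R g / v₀² = 10.3×10/23.6² = 0.1849.
2θ = arcsin(0.1849) = 10.66° or 180° − 10.66° = 169.34°.
So θ = 5.33° or θ = 84.7°.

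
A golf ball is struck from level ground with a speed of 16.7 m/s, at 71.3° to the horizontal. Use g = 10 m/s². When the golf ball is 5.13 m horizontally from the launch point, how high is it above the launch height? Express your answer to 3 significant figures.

v_x = 16.7 cos 71.3° = 5.354 m/s, v_y0 = 16.7 sin 71.3° = 15.82 m/s.
Time to reach x = 5.13 m: t = x / v_x = 5.13 / 5.354 = 0.9582 s.
y = v_y0 t − ½ g t² = 15.82×0.9582 − 5.000×0.9582² = 10.6 m.

10.6 m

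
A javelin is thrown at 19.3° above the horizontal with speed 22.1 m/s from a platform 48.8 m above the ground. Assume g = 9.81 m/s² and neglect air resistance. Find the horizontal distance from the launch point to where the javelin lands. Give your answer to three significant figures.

Components: v_x = 22.1 cos 19.3° = 20.86 m/s, v_y = 22.1 sin 19.3° = 7.304 m/s.
Vertical: 0 = 48.8 + 7.304 t − ½(9.81) t² ⇒ 4.905 t² − 7.304 t − 48.8 = 0.
t = [7.304 + √(53.35 + 957.5)] / 9.810 = 3.986 s.
Horizontal: R = v_x · t = 20.86 × 3.986 = 83.1 m.

83.1 m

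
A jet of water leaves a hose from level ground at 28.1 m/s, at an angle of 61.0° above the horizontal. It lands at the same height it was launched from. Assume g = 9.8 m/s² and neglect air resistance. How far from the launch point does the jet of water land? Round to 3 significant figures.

For level ground, R = v₀² sin(2θ) / g.
sin(2 × 61.0°) = sin 122.0° = 0.8480.
R = (28.1)² × 0.8480 / 9.8 = 68.3 m.

68.3 m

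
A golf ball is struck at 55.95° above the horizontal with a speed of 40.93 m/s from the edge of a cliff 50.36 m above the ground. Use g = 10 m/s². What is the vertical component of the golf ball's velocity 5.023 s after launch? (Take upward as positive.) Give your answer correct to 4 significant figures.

Initial vertical component: v_y0 = 40.93 sin 55.95° = 33.913 m/s.
v_y(t) = v_y0 − g t = 33.913 − 10 × 5.023 = -16.32 m/s.

-16.32 m/s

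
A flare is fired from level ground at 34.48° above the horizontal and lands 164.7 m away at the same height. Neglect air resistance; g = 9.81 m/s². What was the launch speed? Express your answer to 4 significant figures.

On level ground, R = v₀² sin(2θ) / g, so v₀ = √(R g / sin 2θ).
sin(2 × 34.48°) = 0.9333.
v₀ = √(164.7 × 9.81 / 0.9333) = √1731.2 = 41.61 m/s.

41.61 m/s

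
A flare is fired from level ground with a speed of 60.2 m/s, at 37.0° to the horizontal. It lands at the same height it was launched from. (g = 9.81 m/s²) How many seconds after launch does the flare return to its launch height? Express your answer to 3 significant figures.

7.39 s

Vertical component: v_y = 60.2 sin 37.0° = 36.23 m/s.
For a projectile landing at launch height, time of flight is t = 2 v_y / g = 2 × 36.23 / 9.81 = 7.39 s.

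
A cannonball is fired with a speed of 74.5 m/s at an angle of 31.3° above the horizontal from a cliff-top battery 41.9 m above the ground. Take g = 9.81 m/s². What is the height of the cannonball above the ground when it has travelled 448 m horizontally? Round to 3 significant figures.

71.3 m

v_x = 74.5 cos 31.3° = 63.66 m/s, v_y0 = 74.5 sin 31.3° = 38.70 m/s.
Time to reach x = 448 m: t = x / v_x = 448 / 63.66 = 7.037 s.
y = 41.9 + v_y0 t − ½ g t² = 41.9 + 38.70×7.037 − 4.905×7.037² = 71.3 m.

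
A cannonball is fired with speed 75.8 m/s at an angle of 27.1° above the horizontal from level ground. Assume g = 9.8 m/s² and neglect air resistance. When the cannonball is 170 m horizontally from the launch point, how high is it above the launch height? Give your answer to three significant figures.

55.9 m

v_x = 75.8 cos 27.1° = 67.48 m/s, v_y0 = 75.8 sin 27.1° = 34.53 m/s.
Time to reach x = 170 m: t = x / v_x = 170 / 67.48 = 2.519 s.
y = v_y0 t − ½ g t² = 34.53×2.519 − 4.900×2.519² = 55.9 m.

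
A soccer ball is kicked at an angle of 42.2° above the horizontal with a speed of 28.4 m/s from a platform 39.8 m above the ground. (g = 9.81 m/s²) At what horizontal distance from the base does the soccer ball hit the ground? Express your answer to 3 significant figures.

113 m

Components: v_x = 28.4 cos 42.2° = 21.04 m/s, v_y = 28.4 sin 42.2° = 19.08 m/s.
Vertical: 0 = 39.8 + 19.08 t − ½(9.81) t² ⇒ 4.905 t² − 19.08 t − 39.8 = 0.
t = [19.08 + √(364.0 + 780.9)] / 9.810 = 5.394 s.
Horizontal: R = v_x · t = 21.04 × 5.394 = 113 m.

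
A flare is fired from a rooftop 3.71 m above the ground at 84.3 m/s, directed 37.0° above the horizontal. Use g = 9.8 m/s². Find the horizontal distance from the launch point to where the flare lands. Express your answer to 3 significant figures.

702 m

Components: v_x = 84.3 cos 37.0° = 67.32 m/s, v_y = 84.3 sin 37.0° = 50.73 m/s.
Vertical: 0 = 3.71 + 50.73 t − ½(9.8) t² ⇒ 4.900 t² − 50.73 t − 3.71 = 0.
t = [50.73 + √(2574 + 72.72)] / 9.800 = 10.43 s.
Horizontal: R = v_x · t = 67.32 × 10.43 = 702 m.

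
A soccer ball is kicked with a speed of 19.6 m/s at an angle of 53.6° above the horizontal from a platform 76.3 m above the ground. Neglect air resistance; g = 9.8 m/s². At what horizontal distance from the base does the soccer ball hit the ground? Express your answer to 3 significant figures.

68.3 m

Components: v_x = 19.6 cos 53.6° = 11.63 m/s, v_y = 19.6 sin 53.6° = 15.78 m/s.
Vertical: 0 = 76.3 + 15.78 t − ½(9.8) t² ⇒ 4.900 t² − 15.78 t − 76.3 = 0.
t = [15.78 + √(249.0 + 1495)] / 9.800 = 5.872 s.
Horizontal: R = v_x · t = 11.63 × 5.872 = 68.3 m.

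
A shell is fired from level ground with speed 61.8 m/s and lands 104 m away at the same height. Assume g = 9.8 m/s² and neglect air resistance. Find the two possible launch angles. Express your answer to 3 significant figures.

7.74° and 82.3°

Level-ground range: R = v₀² sin(2θ)/g ⇒ sin 2θ = R g / v₀² = 104×9.8/61.8² = 0.2669.
2θ = arcsin(0.2669) = 15.48° or 180° − 15.48° = 164.52°.
So θ = 7.74° or θ = 82.3°.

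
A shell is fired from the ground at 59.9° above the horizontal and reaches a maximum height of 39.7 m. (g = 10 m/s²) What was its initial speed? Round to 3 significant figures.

At maximum height v_y = 0, so (v₀ sin θ)² = 2 g H.
v₀ sin 59.9° = √(2 × 10 × 39.7) = 28.18 m/s.
v₀ = 28.18 / sin 59.9° = 28.18 / 0.8652 = 32.6 m/s.

32.6 m/s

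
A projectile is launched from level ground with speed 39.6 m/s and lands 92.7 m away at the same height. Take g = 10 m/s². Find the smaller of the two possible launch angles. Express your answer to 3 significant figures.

18.1°

Level-ground range: R = v₀² sin(2θ)/g ⇒ sin 2θ = R g / v₀² = 92.7×10/39.6² = 0.5911.
2θ = arcsin(0.5911) = 36.24° or 180° − 36.24° = 143.76°.
So θ = 18.1° or θ = 71.9°.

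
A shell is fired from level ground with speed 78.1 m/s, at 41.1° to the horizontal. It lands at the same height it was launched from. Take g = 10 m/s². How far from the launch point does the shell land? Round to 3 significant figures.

Components: v_x = 78.1 cos 41.1° = 58.85 m/s, v_y = 78.1 sin 41.1° = 51.34 m/s.
Time of flight (same landing height): t = 2 v_y / g = 2 × 51.34 / 10 = 10.27 s.
Range: R = v_x · t = 58.85 × 10.27 = 604 m.

604 m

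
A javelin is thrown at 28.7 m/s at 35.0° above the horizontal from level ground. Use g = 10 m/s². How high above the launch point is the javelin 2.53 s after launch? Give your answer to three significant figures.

9.64 m

v_y0 = 28.7 sin 35.0° = 16.46 m/s.
y(t) = v_y0 t − ½ g t² = 16.46×2.53 − 5.000×2.53² = 9.64 m.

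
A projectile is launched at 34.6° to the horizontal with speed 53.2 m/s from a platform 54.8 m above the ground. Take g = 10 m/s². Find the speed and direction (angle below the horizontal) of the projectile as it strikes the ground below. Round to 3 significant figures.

62.7 m/s at 45.7° below the horizontal

v_x = 53.2 cos 34.6° = 43.79 m/s (constant).
|v_y| at impact = √((30.21)² + 2×10×54.8) = 44.82 m/s.
Speed = √(43.79² + 44.82²) = 62.7 m/s; angle = arctan(44.82/43.79) = 45.7° below horizontal.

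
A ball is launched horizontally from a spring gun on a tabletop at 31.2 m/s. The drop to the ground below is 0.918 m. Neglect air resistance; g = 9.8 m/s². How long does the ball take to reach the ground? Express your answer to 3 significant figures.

The horizontal speed doesn't affect the fall. With v_y0 = 0, h = ½ g t².
t = √(2 × 0.918 / 9.8) = √0.1873 = 0.433 s.

0.433 s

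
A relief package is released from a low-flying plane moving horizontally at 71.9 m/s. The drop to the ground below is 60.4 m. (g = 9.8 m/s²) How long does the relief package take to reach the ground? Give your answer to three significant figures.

The horizontal speed doesn't affect the fall. With v_y0 = 0, h = ½ g t².
t = √(2 × 60.4 / 9.8) = √12.33 = 3.51 s.

3.51 s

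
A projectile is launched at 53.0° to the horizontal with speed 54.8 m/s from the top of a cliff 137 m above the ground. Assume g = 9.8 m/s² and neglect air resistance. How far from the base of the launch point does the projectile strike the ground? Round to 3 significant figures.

Components: v_x = 54.8 cos 53.0° = 32.98 m/s, v_y = 54.8 sin 53.0° = 43.77 m/s.
Vertical: 0 = 137 + 43.77 t − ½(9.8) t² ⇒ 4.900 t² − 43.77 t − 137 = 0.
t = [43.77 + √(1916 + 2685)] / 9.800 = 11.39 s.
Horizontal: R = v_x · t = 32.98 × 11.39 = 376 m.

376 m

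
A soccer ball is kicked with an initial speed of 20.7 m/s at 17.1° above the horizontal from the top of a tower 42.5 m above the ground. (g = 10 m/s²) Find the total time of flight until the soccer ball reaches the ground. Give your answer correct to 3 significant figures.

Vertical component: v_y = 20.7 sin 17.1° = 6.087 m/s.
Taking up as positive with launch at y = 42.5 m, landing at y = 0: 0 = 42.5 + 6.087 t − ½(10) t².
Solving 5.000 t² − 6.087 t − 42.5 = 0 gives t = [6.087 + √(6.087² + 4·5.000·42.5)] / 10.00 = 3.59 s.

3.59 s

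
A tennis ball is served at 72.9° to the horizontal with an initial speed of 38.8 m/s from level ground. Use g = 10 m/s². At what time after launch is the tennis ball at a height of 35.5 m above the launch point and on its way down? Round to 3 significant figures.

6.29 s

v_y0 = 38.8 sin 72.9° = 37.08 m/s.
Set y = v_y0 t − ½ g t² = 35.5: 5.000 t² − 37.08 t + 35.5 = 0.
t = [37.08 ± √(1375 − 710.0)] / 10 = (37.08 ± 25.79) / 10, giving t = 1.13 s or t = 6.29 s.
On the way down corresponds to the larger root: t = 6.29 s.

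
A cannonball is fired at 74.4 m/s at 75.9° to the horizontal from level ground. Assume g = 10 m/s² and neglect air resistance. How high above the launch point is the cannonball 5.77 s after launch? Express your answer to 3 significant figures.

250 m

v_y0 = 74.4 sin 75.9° = 72.16 m/s.
y(t) = v_y0 t − ½ g t² = 72.16×5.77 − 5.000×5.77² = 250 m.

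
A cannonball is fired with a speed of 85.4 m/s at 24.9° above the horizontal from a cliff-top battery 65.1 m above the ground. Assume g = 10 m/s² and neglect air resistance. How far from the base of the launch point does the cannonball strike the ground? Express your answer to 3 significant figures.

Components: v_x = 85.4 cos 24.9° = 77.46 m/s, v_y = 85.4 sin 24.9° = 35.96 m/s.
Vertical: 0 = 65.1 + 35.96 t − ½(10) t² ⇒ 5.000 t² − 35.96 t − 65.1 = 0.
t = [35.96 + √(1293 + 1302)] / 10.00 = 8.690 s.
Horizontal: R = v_x · t = 77.46 × 8.690 = 673 m.

673 m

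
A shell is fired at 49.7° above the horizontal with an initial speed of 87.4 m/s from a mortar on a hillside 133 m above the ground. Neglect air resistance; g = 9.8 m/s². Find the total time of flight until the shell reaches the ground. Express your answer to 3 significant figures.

15.4 s

Vertical component: v_y = 87.4 sin 49.7° = 66.66 m/s.
Taking up as positive with launch at y = 133 m, landing at y = 0: 0 = 133 + 66.66 t − ½(9.8) t².
Solving 4.900 t² − 66.66 t − 133 = 0 gives t = [66.66 + √(66.66² + 4·4.900·133)] / 9.800 = 15.4 s.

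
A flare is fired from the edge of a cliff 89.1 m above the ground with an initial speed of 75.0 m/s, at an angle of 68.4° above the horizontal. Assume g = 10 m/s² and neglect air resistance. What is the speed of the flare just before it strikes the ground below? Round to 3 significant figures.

v_x = 75.0 cos 68.4° = 27.61 m/s is unchanged throughout.
For the vertical component, v_y² = v_y0² + 2 g h = (69.73)² + 2×10×89.1 = 6644, so |v_y| = 81.51 m/s.
Impact speed = √(v_x² + v_y²) = √(762.3 + 6644) = 86.1 m/s.

86.1 m/s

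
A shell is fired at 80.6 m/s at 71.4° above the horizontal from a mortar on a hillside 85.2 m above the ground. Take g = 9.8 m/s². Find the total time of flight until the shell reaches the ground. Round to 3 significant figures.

16.6 s

Vertical component: v_y = 80.6 sin 71.4° = 76.39 m/s.
Taking up as positive with launch at y = 85.2 m, landing at y = 0: 0 = 85.2 + 76.39 t − ½(9.8) t².
Solving 4.900 t² − 76.39 t − 85.2 = 0 gives t = [76.39 + √(76.39² + 4·4.900·85.2)] / 9.800 = 16.6 s.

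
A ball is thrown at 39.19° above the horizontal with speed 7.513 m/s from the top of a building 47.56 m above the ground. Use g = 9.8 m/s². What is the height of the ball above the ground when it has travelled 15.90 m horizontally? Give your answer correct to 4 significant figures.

23.99 m

v_x = 7.513 cos 39.19° = 5.8230 m/s, v_y0 = 7.513 sin 39.19° = 4.7474 m/s.
Time to reach x = 15.90 m: t = x / v_x = 15.90 / 5.8230 = 2.7306 s.
y = 47.56 + v_y0 t − ½ g t² = 47.56 + 4.7474×2.7306 − 4.900×2.7306² = 23.99 m.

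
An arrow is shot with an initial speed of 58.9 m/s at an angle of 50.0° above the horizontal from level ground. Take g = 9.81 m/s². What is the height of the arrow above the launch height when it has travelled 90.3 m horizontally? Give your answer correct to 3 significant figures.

79.7 m

v_x = 58.9 cos 50.0° = 37.86 m/s, v_y0 = 58.9 sin 50.0° = 45.12 m/s.
Time to reach x = 90.3 m: t = x / v_x = 90.3 / 37.86 = 2.385 s.
y = v_y0 t − ½ g t² = 45.12×2.385 − 4.905×2.385² = 79.7 m.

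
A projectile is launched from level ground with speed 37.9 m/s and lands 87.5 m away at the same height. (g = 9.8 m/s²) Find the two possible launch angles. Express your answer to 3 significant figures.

Level-ground range: R = v₀² sin(2θ)/g ⇒ sin 2θ = R g / v₀² = 87.5×9.8/37.9² = 0.5970.
2θ = arcsin(0.5970) = 36.66° or 180° − 36.66° = 143.34°.
So θ = 18.3° or θ = 71.7°.

18.3° and 71.7°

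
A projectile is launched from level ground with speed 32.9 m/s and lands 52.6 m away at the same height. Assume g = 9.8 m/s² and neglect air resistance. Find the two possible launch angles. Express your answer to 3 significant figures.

14.2° and 75.8°

Level-ground range: R = v₀² sin(2θ)/g ⇒ sin 2θ = R g / v₀² = 52.6×9.8/32.9² = 0.4762.
2θ = arcsin(0.4762) = 28.44° or 180° − 28.44° = 151.56°.
So θ = 14.2° or θ = 75.8°.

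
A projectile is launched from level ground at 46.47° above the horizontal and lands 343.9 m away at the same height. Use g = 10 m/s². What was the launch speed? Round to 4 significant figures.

On level ground, R = v₀² sin(2θ) / g, so v₀ = √(R g / sin 2θ).
sin(2 × 46.47°) = 0.9987.
v₀ = √(343.9 × 10 / 0.9987) = √3443.5 = 58.68 m/s.

58.68 m/s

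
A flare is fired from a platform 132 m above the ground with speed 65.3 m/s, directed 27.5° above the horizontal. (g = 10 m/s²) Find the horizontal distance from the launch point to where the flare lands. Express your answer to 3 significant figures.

520 m

Components: v_x = 65.3 cos 27.5° = 57.92 m/s, v_y = 65.3 sin 27.5° = 30.15 m/s.
Vertical: 0 = 132 + 30.15 t − ½(10) t² ⇒ 5.000 t² − 30.15 t − 132 = 0.
t = [30.15 + √(909.0 + 2640)] / 10.00 = 8.972 s.
Horizontal: R = v_x · t = 57.92 × 8.972 = 520 m.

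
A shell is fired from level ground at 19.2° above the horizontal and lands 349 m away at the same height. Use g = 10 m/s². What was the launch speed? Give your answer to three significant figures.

75.0 m/s

On level ground, R = v₀² sin(2θ) / g, so v₀ = √(R g / sin 2θ).
sin(2 × 19.2°) = 0.6211.
v₀ = √(349 × 10 / 0.6211) = √5619 = 75.0 m/s.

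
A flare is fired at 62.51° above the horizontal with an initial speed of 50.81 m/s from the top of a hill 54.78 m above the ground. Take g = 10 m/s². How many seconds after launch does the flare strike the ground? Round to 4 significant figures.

10.10 s

Vertical component: v_y = 50.81 sin 62.51° = 45.073 m/s.
Taking up as positive with launch at y = 54.78 m, landing at y = 0: 0 = 54.78 + 45.073 t − ½(10) t².
Solving 5.000 t² − 45.073 t − 54.78 = 0 gives t = [45.073 + √(45.073² + 4·5.000·54.78)] / 10.00 = 10.10 s.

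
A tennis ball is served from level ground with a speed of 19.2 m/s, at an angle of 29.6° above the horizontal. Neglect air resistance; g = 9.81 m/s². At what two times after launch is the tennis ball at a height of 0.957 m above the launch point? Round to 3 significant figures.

0.107 s and 1.83 s

v_y0 = 19.2 sin 29.6° = 9.484 m/s.
Set y = v_y0 t − ½ g t² = 0.957: 4.905 t² − 9.484 t + 0.957 = 0.
t = [9.484 ± √(89.95 − 18.78)] / 9.81 = (9.484 ± 8.436) / 9.81, giving t = 0.107 s or t = 1.83 s.
So the tennis ball is at 0.957 m at t = 0.107 s (rising) and t = 1.83 s (falling).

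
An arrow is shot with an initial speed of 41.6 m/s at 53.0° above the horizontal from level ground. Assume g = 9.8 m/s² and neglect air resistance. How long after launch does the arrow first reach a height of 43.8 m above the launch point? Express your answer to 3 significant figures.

1.79 s

v_y0 = 41.6 sin 53.0° = 33.22 m/s.
Set y = v_y0 t − ½ g t² = 43.8: 4.900 t² − 33.22 t + 43.8 = 0.
t = [33.22 ± √(1104 − 858.5)] / 9.8 = (33.22 ± 15.67) / 9.8, giving t = 1.79 s or t = 4.99 s.
The arrow is on the way up at the first time, so t = 1.79 s.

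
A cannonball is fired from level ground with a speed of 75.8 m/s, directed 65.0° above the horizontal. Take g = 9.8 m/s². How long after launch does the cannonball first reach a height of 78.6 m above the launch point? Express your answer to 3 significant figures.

1.26 s

v_y0 = 75.8 sin 65.0° = 68.70 m/s.
Set y = v_y0 t − ½ g t² = 78.6: 4.900 t² − 68.70 t + 78.6 = 0.
t = [68.70 ± √(4720 − 1541)] / 9.8 = (68.70 ± 56.38) / 9.8, giving t = 1.26 s or t = 12.8 s.
The cannonball is on the way up at the first time, so t = 1.26 s.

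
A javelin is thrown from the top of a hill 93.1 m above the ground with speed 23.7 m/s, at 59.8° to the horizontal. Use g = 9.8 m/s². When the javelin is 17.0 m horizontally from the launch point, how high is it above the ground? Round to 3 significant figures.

112 m

v_x = 23.7 cos 59.8° = 11.92 m/s, v_y0 = 23.7 sin 59.8° = 20.48 m/s.
Time to reach x = 17.0 m: t = x / v_x = 17.0 / 11.92 = 1.426 s.
y = 93.1 + v_y0 t − ½ g t² = 93.1 + 20.48×1.426 − 4.900×1.426² = 112 m.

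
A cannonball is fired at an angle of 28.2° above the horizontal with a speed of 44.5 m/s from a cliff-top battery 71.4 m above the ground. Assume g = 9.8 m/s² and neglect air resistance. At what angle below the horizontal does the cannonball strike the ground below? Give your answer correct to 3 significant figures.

v_x = 44.5 cos 28.2° = 39.22 m/s.
At impact |v_y| = √(v_y0² + 2 g h) = √(21.03² + 2×9.8×71.4) = 42.92 m/s.
Angle below horizontal = arctan(|v_y| / v_x) = arctan(42.92 / 39.22) = 47.6°.

47.6°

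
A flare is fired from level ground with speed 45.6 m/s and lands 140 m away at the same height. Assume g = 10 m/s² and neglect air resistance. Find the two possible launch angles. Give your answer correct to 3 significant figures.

21.2° and 68.8°

Level-ground range: R = v₀² sin(2θ)/g ⇒ sin 2θ = R g / v₀² = 140×10/45.6² = 0.6733.
2θ = arcsin(0.6733) = 42.32° or 180° − 42.32° = 137.68°.
So θ = 21.2° or θ = 68.8°.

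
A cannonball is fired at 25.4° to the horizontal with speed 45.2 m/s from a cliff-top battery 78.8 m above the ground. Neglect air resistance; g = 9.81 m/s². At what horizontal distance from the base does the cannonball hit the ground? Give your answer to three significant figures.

263 m

Components: v_x = 45.2 cos 25.4° = 40.83 m/s, v_y = 45.2 sin 25.4° = 19.39 m/s.
Vertical: 0 = 78.8 + 19.39 t − ½(9.81) t² ⇒ 4.905 t² − 19.39 t − 78.8 = 0.
t = [19.39 + √(376.0 + 1546)] / 9.810 = 6.446 s.
Horizontal: R = v_x · t = 40.83 × 6.446 = 263 m.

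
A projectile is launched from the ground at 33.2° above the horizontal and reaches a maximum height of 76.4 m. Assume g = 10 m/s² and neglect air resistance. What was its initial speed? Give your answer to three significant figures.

71.4 m/s

At maximum height v_y = 0, so (v₀ sin θ)² = 2 g H.
v₀ sin 33.2° = √(2 × 10 × 76.4) = 39.09 m/s.
v₀ = 39.09 / sin 33.2° = 39.09 / 0.5476 = 71.4 m/s.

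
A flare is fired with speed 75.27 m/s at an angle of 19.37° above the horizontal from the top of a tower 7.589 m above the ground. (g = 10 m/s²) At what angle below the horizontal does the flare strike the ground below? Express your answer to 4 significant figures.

21.41°

v_x = 75.27 cos 19.37° = 71.009 m/s.
At impact |v_y| = √(v_y0² + 2 g h) = √(24.965² + 2×10×7.589) = 27.839 m/s.
Angle below horizontal = arctan(|v_y| / v_x) = arctan(27.839 / 71.009) = 21.41°.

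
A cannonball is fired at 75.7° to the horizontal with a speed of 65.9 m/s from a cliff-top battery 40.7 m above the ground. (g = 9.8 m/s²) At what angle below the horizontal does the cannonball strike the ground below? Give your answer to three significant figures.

v_x = 65.9 cos 75.7° = 16.28 m/s.
At impact |v_y| = √(v_y0² + 2 g h) = √(63.86² + 2×9.8×40.7) = 69.83 m/s.
Angle below horizontal = arctan(|v_y| / v_x) = arctan(69.83 / 16.28) = 76.9°.

76.9°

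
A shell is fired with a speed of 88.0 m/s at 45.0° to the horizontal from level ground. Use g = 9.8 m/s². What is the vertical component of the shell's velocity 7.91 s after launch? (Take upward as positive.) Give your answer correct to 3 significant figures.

Initial vertical component: v_y0 = 88.0 sin 45.0° = 62.23 m/s.
v_y(t) = v_y0 − g t = 62.23 − 9.8 × 7.91 = -15.3 m/s.

-15.3 m/s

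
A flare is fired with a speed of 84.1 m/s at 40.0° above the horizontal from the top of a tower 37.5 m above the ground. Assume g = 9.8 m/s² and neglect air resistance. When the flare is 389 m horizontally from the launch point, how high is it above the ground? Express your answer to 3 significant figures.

185 m

v_x = 84.1 cos 40.0° = 64.42 m/s, v_y0 = 84.1 sin 40.0° = 54.06 m/s.
Time to reach x = 389 m: t = x / v_x = 389 / 64.42 = 6.038 s.
y = 37.5 + v_y0 t − ½ g t² = 37.5 + 54.06×6.038 − 4.900×6.038² = 185 m.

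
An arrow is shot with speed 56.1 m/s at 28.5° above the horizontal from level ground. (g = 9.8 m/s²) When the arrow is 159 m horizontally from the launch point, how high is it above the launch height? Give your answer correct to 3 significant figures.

v_x = 56.1 cos 28.5° = 49.30 m/s, v_y0 = 56.1 sin 28.5° = 26.77 m/s.
Time to reach x = 159 m: t = x / v_x = 159 / 49.30 = 3.225 s.
y = v_y0 t − ½ g t² = 26.77×3.225 − 4.900×3.225² = 35.4 m.

35.4 m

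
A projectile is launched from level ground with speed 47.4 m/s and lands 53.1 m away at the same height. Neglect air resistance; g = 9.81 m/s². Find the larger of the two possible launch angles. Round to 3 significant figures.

Level-ground range: R = v₀² sin(2θ)/g ⇒ sin 2θ = R g / v₀² = 53.1×9.81/47.4² = 0.2318.
2θ = arcsin(0.2318) = 13.40° or 180° − 13.40° = 166.60°.
So θ = 6.70° or θ = 83.3°.

83.3°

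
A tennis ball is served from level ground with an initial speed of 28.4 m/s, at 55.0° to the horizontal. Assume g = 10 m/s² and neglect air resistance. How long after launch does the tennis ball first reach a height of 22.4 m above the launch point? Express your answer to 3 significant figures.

1.36 s

v_y0 = 28.4 sin 55.0° = 23.26 m/s.
Set y = v_y0 t − ½ g t² = 22.4: 5.000 t² − 23.26 t + 22.4 = 0.
t = [23.26 ± √(541.0 − 448.0)] / 10 = (23.26 ± 9.644) / 10, giving t = 1.36 s or t = 3.29 s.
The tennis ball is on the way up at the first time, so t = 1.36 s.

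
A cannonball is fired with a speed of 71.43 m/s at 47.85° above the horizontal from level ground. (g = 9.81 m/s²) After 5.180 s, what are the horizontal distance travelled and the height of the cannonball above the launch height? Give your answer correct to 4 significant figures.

x = 248.3 m, y = 142.7 m

v_x = 71.43 cos 47.85° = 47.935 m/s; v_y0 = 71.43 sin 47.85° = 52.958 m/s.
x = v_x t = 47.935 × 5.180 = 248.3 m.
y = v_y0 t − ½ g t² = 52.958×5.180 − 4.905×5.180² = 142.7 m.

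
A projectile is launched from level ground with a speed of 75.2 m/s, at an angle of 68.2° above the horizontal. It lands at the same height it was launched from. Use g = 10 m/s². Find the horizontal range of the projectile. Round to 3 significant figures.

390 m

Components: v_x = 75.2 cos 68.2° = 27.93 m/s, v_y = 75.2 sin 68.2° = 69.82 m/s.
Time of flight (same landing height): t = 2 v_y / g = 2 × 69.82 / 10 = 13.96 s.
Range: R = v_x · t = 27.93 × 13.96 = 390 m.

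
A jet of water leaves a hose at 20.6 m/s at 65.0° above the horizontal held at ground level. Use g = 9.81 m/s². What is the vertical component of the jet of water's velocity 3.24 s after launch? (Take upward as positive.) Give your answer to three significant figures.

-13.1 m/s

Initial vertical component: v_y0 = 20.6 sin 65.0° = 18.67 m/s.
v_y(t) = v_y0 − g t = 18.67 − 9.81 × 3.24 = -13.1 m/s.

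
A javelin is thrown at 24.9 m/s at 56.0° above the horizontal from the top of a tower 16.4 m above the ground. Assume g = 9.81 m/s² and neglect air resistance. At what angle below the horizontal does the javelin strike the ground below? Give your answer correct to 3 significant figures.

v_x = 24.9 cos 56.0° = 13.92 m/s.
At impact |v_y| = √(v_y0² + 2 g h) = √(20.64² + 2×9.81×16.4) = 27.35 m/s.
Angle below horizontal = arctan(|v_y| / v_x) = arctan(27.35 / 13.92) = 63.0°.

63.0°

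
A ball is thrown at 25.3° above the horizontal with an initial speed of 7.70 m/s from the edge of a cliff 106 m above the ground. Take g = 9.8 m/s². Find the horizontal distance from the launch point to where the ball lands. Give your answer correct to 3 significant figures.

Components: v_x = 7.70 cos 25.3° = 6.961 m/s, v_y = 7.70 sin 25.3° = 3.291 m/s.
Vertical: 0 = 106 + 3.291 t − ½(9.8) t² ⇒ 4.900 t² − 3.291 t − 106 = 0.
t = [3.291 + √(10.83 + 2078)] / 9.800 = 4.999 s.
Horizontal: R = v_x · t = 6.961 × 4.999 = 34.8 m.

34.8 m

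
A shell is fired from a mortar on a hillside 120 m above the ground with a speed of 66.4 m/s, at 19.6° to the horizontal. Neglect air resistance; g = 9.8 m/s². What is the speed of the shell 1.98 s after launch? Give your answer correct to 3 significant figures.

62.6 m/s

v_x = 66.4 cos 19.6° = 62.55 m/s (constant).
v_y(t) = 66.4 sin 19.6° − g t = 22.27 − 9.8 × 1.98 = 2.866 m/s.
Speed = √(v_x² + v_y²) = √(3913 + 8.214) = 62.6 m/s.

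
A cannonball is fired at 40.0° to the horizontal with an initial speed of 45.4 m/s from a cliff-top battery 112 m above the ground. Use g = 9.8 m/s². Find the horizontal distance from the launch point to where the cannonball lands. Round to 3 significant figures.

Components: v_x = 45.4 cos 40.0° = 34.78 m/s, v_y = 45.4 sin 40.0° = 29.18 m/s.
Vertical: 0 = 112 + 29.18 t − ½(9.8) t² ⇒ 4.900 t² − 29.18 t − 112 = 0.
t = [29.18 + √(851.5 + 2195)] / 9.800 = 8.610 s.
Horizontal: R = v_x · t = 34.78 × 8.610 = 299 m.

299 m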